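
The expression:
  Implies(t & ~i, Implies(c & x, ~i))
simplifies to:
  True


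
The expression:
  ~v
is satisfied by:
  {v: False}


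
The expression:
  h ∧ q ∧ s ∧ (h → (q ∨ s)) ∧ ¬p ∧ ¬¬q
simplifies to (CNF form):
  h ∧ q ∧ s ∧ ¬p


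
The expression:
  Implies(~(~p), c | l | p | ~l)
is always true.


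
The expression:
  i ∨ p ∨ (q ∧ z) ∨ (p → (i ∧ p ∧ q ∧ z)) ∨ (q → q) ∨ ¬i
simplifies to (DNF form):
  True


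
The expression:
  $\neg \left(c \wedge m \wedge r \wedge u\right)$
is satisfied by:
  {u: False, m: False, c: False, r: False}
  {r: True, u: False, m: False, c: False}
  {c: True, u: False, m: False, r: False}
  {r: True, c: True, u: False, m: False}
  {m: True, r: False, u: False, c: False}
  {r: True, m: True, u: False, c: False}
  {c: True, m: True, r: False, u: False}
  {r: True, c: True, m: True, u: False}
  {u: True, c: False, m: False, r: False}
  {r: True, u: True, c: False, m: False}
  {c: True, u: True, r: False, m: False}
  {r: True, c: True, u: True, m: False}
  {m: True, u: True, c: False, r: False}
  {r: True, m: True, u: True, c: False}
  {c: True, m: True, u: True, r: False}


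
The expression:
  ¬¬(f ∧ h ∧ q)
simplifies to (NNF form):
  f ∧ h ∧ q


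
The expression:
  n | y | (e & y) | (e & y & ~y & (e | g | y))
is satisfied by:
  {n: True, y: True}
  {n: True, y: False}
  {y: True, n: False}


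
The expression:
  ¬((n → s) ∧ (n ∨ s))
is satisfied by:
  {s: False}


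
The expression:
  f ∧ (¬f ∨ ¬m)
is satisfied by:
  {f: True, m: False}


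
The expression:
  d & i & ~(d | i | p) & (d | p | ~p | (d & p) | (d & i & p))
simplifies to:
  False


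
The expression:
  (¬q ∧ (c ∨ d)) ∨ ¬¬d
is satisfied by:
  {d: True, c: True, q: False}
  {d: True, q: False, c: False}
  {d: True, c: True, q: True}
  {d: True, q: True, c: False}
  {c: True, q: False, d: False}


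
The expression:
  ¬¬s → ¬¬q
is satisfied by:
  {q: True, s: False}
  {s: False, q: False}
  {s: True, q: True}


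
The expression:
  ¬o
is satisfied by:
  {o: False}


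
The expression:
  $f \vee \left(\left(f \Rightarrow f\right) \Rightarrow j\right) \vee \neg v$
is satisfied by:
  {f: True, j: True, v: False}
  {f: True, j: False, v: False}
  {j: True, f: False, v: False}
  {f: False, j: False, v: False}
  {f: True, v: True, j: True}
  {f: True, v: True, j: False}
  {v: True, j: True, f: False}


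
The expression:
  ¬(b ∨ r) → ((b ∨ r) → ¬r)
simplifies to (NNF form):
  True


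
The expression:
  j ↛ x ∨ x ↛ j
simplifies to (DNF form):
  (j ∧ ¬x) ∨ (x ∧ ¬j)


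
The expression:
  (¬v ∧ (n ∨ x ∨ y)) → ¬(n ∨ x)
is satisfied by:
  {v: True, x: False, n: False}
  {n: True, v: True, x: False}
  {v: True, x: True, n: False}
  {n: True, v: True, x: True}
  {n: False, x: False, v: False}


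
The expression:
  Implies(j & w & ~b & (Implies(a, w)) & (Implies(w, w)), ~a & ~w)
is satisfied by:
  {b: True, w: False, j: False}
  {w: False, j: False, b: False}
  {j: True, b: True, w: False}
  {j: True, w: False, b: False}
  {b: True, w: True, j: False}
  {w: True, b: False, j: False}
  {j: True, w: True, b: True}


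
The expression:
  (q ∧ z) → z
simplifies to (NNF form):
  True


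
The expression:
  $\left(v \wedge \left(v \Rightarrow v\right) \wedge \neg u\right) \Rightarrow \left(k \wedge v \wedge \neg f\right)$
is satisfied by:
  {k: True, u: True, f: False, v: False}
  {u: True, f: False, v: False, k: False}
  {k: True, u: True, f: True, v: False}
  {u: True, f: True, v: False, k: False}
  {k: True, f: False, v: False, u: False}
  {k: False, f: False, v: False, u: False}
  {k: True, f: True, v: False, u: False}
  {f: True, k: False, v: False, u: False}
  {k: True, v: True, u: True, f: False}
  {v: True, u: True, k: False, f: False}
  {k: True, v: True, u: True, f: True}
  {v: True, u: True, f: True, k: False}
  {v: True, k: True, u: False, f: False}


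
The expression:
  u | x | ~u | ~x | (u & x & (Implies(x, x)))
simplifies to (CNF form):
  True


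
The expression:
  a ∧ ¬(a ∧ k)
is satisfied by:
  {a: True, k: False}


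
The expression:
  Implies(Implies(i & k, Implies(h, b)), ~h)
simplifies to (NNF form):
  ~h | (i & k & ~b)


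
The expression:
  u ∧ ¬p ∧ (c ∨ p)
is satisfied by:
  {c: True, u: True, p: False}


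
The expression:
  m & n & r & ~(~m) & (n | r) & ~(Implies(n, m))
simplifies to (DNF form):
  False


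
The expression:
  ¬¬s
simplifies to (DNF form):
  s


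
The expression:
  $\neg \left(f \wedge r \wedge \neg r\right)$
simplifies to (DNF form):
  $\text{True}$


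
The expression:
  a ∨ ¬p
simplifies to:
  a ∨ ¬p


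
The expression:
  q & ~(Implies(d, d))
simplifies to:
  False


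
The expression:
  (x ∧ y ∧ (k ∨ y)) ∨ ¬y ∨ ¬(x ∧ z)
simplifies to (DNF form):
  True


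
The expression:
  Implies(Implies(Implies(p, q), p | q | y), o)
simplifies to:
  o | (~p & ~q & ~y)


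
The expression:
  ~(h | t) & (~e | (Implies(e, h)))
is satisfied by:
  {h: False, e: False, t: False}


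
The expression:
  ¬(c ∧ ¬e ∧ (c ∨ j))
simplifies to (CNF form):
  e ∨ ¬c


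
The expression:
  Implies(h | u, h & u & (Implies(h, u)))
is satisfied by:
  {h: False, u: False}
  {u: True, h: True}


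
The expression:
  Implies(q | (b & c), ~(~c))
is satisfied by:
  {c: True, q: False}
  {q: False, c: False}
  {q: True, c: True}


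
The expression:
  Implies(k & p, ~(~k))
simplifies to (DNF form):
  True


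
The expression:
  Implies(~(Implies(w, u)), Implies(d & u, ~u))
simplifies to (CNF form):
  True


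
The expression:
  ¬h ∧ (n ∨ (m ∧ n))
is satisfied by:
  {n: True, h: False}


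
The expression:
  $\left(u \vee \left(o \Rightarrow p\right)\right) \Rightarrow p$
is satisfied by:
  {o: True, p: True, u: False}
  {p: True, u: False, o: False}
  {o: True, p: True, u: True}
  {p: True, u: True, o: False}
  {o: True, u: False, p: False}


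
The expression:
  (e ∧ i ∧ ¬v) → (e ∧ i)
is always true.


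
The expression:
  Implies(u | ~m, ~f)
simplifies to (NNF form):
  ~f | (m & ~u)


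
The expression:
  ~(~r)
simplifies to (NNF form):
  r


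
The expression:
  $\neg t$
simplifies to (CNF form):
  $\neg t$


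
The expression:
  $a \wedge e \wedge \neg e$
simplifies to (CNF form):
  $\text{False}$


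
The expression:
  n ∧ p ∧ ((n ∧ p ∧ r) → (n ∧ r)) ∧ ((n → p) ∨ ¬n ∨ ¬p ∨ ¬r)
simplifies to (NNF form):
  n ∧ p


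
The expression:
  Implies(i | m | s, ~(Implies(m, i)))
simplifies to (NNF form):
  ~i & (m | ~s)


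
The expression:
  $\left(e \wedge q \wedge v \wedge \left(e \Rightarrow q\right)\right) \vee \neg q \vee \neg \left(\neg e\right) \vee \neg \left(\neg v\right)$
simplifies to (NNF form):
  $e \vee v \vee \neg q$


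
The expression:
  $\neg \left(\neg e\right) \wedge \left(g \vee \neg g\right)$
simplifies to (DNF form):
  $e$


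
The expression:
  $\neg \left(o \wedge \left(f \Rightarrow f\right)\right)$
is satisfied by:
  {o: False}


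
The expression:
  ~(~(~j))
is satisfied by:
  {j: False}


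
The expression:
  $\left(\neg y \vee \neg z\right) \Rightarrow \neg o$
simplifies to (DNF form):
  $\left(y \wedge z\right) \vee \neg o$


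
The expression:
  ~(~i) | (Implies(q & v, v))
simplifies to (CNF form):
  True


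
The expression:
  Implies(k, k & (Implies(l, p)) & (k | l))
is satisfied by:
  {p: True, l: False, k: False}
  {l: False, k: False, p: False}
  {p: True, k: True, l: False}
  {k: True, l: False, p: False}
  {p: True, l: True, k: False}
  {l: True, p: False, k: False}
  {p: True, k: True, l: True}


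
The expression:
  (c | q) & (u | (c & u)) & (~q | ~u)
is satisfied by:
  {c: True, u: True, q: False}


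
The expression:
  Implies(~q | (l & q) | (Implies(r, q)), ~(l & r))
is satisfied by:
  {l: False, r: False}
  {r: True, l: False}
  {l: True, r: False}


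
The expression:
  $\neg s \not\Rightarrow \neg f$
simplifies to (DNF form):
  $f \wedge \neg s$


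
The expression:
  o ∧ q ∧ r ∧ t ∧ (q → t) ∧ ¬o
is never true.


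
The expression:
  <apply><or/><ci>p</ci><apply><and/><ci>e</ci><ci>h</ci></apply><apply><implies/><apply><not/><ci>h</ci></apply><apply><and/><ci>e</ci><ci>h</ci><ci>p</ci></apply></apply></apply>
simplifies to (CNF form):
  <apply><or/><ci>h</ci><ci>p</ci></apply>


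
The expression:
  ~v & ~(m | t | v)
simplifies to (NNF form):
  ~m & ~t & ~v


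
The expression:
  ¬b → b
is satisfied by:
  {b: True}


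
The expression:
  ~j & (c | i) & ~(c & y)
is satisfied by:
  {i: True, j: False, c: False, y: False}
  {y: True, i: True, j: False, c: False}
  {c: True, i: True, j: False, y: False}
  {c: True, i: False, j: False, y: False}


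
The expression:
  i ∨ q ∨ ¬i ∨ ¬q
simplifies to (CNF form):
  True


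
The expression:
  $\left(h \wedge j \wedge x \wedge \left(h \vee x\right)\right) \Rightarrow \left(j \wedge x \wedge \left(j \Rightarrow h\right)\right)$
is always true.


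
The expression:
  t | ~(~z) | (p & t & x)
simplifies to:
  t | z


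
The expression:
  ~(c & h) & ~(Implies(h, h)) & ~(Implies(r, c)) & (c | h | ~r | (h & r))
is never true.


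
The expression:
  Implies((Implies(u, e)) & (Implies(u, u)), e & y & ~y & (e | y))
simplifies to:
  u & ~e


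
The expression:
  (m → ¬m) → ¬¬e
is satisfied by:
  {m: True, e: True}
  {m: True, e: False}
  {e: True, m: False}


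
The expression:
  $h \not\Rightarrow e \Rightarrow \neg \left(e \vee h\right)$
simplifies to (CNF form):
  $e \vee \neg h$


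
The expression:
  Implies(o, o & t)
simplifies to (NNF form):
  t | ~o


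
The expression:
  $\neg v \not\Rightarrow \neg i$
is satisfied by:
  {i: True, v: False}


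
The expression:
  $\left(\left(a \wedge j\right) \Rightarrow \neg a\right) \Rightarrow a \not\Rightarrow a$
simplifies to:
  $a \wedge j$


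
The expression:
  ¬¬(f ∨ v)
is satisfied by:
  {v: True, f: True}
  {v: True, f: False}
  {f: True, v: False}


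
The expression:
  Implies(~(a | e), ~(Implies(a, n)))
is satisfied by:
  {a: True, e: True}
  {a: True, e: False}
  {e: True, a: False}


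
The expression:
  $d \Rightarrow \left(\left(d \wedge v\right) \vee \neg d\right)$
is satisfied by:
  {v: True, d: False}
  {d: False, v: False}
  {d: True, v: True}


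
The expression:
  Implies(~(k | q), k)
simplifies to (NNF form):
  k | q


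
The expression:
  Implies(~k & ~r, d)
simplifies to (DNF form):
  d | k | r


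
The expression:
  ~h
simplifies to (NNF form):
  ~h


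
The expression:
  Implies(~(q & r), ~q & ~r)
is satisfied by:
  {r: False, q: False}
  {q: True, r: True}


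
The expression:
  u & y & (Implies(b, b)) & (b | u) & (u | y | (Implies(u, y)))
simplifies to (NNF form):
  u & y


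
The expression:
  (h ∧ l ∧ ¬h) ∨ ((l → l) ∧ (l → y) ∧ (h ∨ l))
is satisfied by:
  {y: True, h: True, l: False}
  {h: True, l: False, y: False}
  {l: True, y: True, h: True}
  {l: True, y: True, h: False}


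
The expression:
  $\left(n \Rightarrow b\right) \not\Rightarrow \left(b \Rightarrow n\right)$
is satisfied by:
  {b: True, n: False}


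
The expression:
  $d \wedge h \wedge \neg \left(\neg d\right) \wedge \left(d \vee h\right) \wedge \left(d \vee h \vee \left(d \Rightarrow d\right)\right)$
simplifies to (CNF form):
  $d \wedge h$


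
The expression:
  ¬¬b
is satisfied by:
  {b: True}


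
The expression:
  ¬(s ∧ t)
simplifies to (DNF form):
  ¬s ∨ ¬t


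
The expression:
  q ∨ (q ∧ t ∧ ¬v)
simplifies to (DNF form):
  q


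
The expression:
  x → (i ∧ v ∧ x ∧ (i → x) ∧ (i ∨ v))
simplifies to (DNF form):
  (i ∧ v) ∨ ¬x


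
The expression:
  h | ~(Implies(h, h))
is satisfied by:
  {h: True}


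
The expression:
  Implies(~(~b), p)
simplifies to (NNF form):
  p | ~b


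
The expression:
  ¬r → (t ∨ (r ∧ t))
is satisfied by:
  {r: True, t: True}
  {r: True, t: False}
  {t: True, r: False}


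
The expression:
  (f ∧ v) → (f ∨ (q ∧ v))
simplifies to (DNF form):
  True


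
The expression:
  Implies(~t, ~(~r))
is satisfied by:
  {r: True, t: True}
  {r: True, t: False}
  {t: True, r: False}


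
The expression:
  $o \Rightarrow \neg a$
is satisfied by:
  {o: False, a: False}
  {a: True, o: False}
  {o: True, a: False}


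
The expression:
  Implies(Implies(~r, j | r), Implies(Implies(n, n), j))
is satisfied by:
  {j: True, r: False}
  {r: False, j: False}
  {r: True, j: True}


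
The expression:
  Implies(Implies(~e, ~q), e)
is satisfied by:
  {q: True, e: True}
  {q: True, e: False}
  {e: True, q: False}


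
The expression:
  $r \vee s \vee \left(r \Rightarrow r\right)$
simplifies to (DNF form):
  $\text{True}$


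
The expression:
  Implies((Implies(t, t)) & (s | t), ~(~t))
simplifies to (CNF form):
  t | ~s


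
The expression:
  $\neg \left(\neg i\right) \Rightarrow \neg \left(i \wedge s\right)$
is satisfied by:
  {s: False, i: False}
  {i: True, s: False}
  {s: True, i: False}


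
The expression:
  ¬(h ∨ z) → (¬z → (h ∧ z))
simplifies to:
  h ∨ z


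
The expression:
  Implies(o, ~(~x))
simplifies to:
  x | ~o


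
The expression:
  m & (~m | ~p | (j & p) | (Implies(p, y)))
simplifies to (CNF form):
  m & (j | y | ~p)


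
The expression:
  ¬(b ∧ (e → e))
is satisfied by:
  {b: False}


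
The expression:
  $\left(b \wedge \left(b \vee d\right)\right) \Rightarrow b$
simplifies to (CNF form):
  $\text{True}$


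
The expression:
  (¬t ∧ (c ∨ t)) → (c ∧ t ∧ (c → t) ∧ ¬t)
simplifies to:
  t ∨ ¬c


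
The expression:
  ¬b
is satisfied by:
  {b: False}


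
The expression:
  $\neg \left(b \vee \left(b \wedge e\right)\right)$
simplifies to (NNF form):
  $\neg b$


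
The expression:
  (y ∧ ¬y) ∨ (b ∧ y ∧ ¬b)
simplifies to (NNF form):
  False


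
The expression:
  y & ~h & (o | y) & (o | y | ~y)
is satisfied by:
  {y: True, h: False}


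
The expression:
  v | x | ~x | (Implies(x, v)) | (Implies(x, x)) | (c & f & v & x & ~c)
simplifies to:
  True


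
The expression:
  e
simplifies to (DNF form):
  e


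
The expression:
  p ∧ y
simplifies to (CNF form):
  p ∧ y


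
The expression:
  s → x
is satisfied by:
  {x: True, s: False}
  {s: False, x: False}
  {s: True, x: True}


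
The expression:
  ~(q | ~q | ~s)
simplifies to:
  False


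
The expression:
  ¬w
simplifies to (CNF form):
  ¬w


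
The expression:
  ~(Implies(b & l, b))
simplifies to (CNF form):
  False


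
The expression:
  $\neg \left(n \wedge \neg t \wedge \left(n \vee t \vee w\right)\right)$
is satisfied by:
  {t: True, n: False}
  {n: False, t: False}
  {n: True, t: True}


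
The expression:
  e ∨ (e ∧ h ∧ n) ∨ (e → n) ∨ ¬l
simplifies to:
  True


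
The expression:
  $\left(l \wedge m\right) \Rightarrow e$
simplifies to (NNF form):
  $e \vee \neg l \vee \neg m$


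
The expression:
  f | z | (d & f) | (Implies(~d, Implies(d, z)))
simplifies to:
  True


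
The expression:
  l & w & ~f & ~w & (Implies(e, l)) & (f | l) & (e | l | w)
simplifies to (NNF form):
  False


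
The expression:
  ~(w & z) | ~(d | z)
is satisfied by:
  {w: False, z: False}
  {z: True, w: False}
  {w: True, z: False}


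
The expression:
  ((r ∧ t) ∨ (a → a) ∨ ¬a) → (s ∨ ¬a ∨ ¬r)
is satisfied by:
  {s: True, a: False, r: False}
  {s: False, a: False, r: False}
  {r: True, s: True, a: False}
  {r: True, s: False, a: False}
  {a: True, s: True, r: False}
  {a: True, s: False, r: False}
  {a: True, r: True, s: True}


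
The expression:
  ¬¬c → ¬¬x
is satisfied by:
  {x: True, c: False}
  {c: False, x: False}
  {c: True, x: True}


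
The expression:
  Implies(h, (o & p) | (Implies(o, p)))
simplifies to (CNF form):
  p | ~h | ~o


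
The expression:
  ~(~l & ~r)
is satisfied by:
  {r: True, l: True}
  {r: True, l: False}
  {l: True, r: False}


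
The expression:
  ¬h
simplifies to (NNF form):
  ¬h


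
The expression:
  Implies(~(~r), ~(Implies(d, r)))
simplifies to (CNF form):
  ~r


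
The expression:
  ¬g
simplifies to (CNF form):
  ¬g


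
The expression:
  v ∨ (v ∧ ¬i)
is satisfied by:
  {v: True}


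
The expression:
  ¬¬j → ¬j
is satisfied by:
  {j: False}


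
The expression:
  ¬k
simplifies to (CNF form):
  ¬k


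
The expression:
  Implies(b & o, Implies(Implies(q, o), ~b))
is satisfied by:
  {o: False, b: False}
  {b: True, o: False}
  {o: True, b: False}


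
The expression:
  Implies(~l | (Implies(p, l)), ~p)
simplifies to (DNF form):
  ~p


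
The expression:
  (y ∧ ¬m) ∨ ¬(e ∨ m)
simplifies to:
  ¬m ∧ (y ∨ ¬e)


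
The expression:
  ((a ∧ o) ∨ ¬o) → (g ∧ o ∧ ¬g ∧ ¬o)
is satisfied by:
  {o: True, a: False}


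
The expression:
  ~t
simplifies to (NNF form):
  ~t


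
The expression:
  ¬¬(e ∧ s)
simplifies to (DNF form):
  e ∧ s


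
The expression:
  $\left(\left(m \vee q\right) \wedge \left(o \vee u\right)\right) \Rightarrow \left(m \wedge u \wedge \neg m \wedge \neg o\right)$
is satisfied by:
  {u: False, q: False, m: False, o: False}
  {o: True, u: False, q: False, m: False}
  {m: True, u: False, q: False, o: False}
  {q: True, m: False, u: False, o: False}
  {m: True, q: True, u: False, o: False}
  {u: True, m: False, q: False, o: False}
  {o: True, u: True, m: False, q: False}


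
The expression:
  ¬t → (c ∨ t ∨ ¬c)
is always true.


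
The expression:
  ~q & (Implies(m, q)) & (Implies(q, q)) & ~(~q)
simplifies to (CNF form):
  False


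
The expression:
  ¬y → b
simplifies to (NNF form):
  b ∨ y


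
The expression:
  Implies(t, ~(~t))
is always true.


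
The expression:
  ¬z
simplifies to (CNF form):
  ¬z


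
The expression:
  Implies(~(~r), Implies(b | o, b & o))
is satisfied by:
  {o: False, r: False, b: False}
  {b: True, o: False, r: False}
  {o: True, b: False, r: False}
  {b: True, o: True, r: False}
  {r: True, b: False, o: False}
  {r: True, b: True, o: True}


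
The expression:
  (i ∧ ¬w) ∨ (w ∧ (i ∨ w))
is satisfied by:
  {i: True, w: True}
  {i: True, w: False}
  {w: True, i: False}


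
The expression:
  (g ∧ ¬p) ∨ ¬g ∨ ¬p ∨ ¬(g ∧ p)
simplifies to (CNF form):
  ¬g ∨ ¬p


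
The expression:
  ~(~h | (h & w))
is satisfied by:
  {h: True, w: False}


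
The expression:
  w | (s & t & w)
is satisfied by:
  {w: True}


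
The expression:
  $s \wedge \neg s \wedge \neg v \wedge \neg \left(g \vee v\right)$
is never true.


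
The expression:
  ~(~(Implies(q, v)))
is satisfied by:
  {v: True, q: False}
  {q: False, v: False}
  {q: True, v: True}


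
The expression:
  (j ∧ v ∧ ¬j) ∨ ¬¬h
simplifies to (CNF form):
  h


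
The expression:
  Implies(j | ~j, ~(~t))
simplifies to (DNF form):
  t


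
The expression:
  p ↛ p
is never true.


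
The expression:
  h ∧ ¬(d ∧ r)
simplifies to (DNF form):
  (h ∧ ¬d) ∨ (h ∧ ¬r)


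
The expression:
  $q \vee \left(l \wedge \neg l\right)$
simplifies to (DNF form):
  $q$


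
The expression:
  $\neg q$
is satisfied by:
  {q: False}


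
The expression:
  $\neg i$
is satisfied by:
  {i: False}


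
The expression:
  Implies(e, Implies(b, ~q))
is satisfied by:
  {e: False, q: False, b: False}
  {b: True, e: False, q: False}
  {q: True, e: False, b: False}
  {b: True, q: True, e: False}
  {e: True, b: False, q: False}
  {b: True, e: True, q: False}
  {q: True, e: True, b: False}


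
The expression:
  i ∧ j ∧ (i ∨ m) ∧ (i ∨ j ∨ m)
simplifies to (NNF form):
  i ∧ j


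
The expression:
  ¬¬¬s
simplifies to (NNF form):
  ¬s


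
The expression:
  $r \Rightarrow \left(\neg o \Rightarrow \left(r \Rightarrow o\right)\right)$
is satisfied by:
  {o: True, r: False}
  {r: False, o: False}
  {r: True, o: True}


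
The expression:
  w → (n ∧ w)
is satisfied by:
  {n: True, w: False}
  {w: False, n: False}
  {w: True, n: True}


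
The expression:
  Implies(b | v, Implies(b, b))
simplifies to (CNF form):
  True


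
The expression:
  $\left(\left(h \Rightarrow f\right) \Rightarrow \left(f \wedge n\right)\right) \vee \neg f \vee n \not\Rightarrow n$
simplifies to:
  $n \vee \neg f$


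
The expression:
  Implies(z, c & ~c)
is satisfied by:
  {z: False}


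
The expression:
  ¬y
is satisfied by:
  {y: False}


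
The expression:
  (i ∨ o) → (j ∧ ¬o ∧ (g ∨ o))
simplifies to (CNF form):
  ¬o ∧ (g ∨ ¬i) ∧ (j ∨ ¬i)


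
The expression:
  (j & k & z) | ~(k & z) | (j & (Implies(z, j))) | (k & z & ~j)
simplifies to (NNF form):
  True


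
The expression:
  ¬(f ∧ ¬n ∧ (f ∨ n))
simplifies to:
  n ∨ ¬f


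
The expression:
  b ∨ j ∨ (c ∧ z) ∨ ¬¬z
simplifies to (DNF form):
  b ∨ j ∨ z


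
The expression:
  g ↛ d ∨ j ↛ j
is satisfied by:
  {g: True, d: False}


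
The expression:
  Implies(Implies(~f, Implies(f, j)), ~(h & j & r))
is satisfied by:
  {h: False, r: False, j: False}
  {j: True, h: False, r: False}
  {r: True, h: False, j: False}
  {j: True, r: True, h: False}
  {h: True, j: False, r: False}
  {j: True, h: True, r: False}
  {r: True, h: True, j: False}


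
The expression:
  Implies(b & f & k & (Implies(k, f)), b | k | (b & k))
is always true.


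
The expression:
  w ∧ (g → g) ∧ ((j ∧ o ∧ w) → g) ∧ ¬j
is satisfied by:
  {w: True, j: False}


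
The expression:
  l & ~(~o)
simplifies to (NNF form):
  l & o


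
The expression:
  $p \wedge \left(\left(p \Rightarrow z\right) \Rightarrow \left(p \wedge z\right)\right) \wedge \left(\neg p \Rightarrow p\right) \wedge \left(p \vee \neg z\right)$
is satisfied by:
  {p: True}


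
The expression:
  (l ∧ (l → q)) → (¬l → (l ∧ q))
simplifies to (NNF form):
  True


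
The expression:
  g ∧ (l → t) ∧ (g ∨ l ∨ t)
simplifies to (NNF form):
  g ∧ (t ∨ ¬l)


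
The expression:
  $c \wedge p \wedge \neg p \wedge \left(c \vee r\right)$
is never true.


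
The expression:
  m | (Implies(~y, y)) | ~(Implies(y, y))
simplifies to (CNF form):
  m | y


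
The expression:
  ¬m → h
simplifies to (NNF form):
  h ∨ m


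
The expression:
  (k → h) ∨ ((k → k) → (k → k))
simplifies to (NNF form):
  True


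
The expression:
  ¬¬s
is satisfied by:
  {s: True}


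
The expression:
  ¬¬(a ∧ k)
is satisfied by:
  {a: True, k: True}


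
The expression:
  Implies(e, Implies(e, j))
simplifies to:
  j | ~e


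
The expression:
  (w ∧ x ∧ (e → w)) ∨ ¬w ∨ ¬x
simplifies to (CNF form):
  True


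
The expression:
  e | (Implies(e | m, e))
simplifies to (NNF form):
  e | ~m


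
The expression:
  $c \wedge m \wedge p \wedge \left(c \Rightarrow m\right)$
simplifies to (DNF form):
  $c \wedge m \wedge p$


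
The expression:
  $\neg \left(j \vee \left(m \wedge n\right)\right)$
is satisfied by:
  {m: False, j: False, n: False}
  {n: True, m: False, j: False}
  {m: True, n: False, j: False}


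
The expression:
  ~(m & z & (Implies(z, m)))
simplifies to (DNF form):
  ~m | ~z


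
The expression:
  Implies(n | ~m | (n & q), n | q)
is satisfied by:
  {n: True, q: True, m: True}
  {n: True, q: True, m: False}
  {n: True, m: True, q: False}
  {n: True, m: False, q: False}
  {q: True, m: True, n: False}
  {q: True, m: False, n: False}
  {m: True, q: False, n: False}


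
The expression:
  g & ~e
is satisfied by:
  {g: True, e: False}


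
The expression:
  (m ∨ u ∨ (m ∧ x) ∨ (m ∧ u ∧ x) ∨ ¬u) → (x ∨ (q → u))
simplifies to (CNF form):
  u ∨ x ∨ ¬q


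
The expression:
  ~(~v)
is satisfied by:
  {v: True}


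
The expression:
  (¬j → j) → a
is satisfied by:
  {a: True, j: False}
  {j: False, a: False}
  {j: True, a: True}


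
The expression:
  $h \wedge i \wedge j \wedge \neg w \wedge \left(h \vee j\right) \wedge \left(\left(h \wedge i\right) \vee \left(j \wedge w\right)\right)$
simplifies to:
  $h \wedge i \wedge j \wedge \neg w$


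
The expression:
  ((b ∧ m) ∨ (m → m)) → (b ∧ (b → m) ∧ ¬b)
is never true.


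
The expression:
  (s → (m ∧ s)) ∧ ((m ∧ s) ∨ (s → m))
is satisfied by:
  {m: True, s: False}
  {s: False, m: False}
  {s: True, m: True}


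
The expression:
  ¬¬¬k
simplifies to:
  ¬k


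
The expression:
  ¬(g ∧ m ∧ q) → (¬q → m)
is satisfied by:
  {q: True, m: True}
  {q: True, m: False}
  {m: True, q: False}


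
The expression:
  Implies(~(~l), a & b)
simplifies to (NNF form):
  ~l | (a & b)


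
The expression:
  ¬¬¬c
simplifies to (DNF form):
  ¬c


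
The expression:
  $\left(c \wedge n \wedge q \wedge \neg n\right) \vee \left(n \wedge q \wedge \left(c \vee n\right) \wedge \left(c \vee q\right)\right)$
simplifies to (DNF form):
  $n \wedge q$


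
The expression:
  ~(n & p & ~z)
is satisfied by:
  {z: True, p: False, n: False}
  {p: False, n: False, z: False}
  {n: True, z: True, p: False}
  {n: True, p: False, z: False}
  {z: True, p: True, n: False}
  {p: True, z: False, n: False}
  {n: True, p: True, z: True}


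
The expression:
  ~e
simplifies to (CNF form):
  ~e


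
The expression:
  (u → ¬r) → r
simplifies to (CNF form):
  r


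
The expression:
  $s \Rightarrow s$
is always true.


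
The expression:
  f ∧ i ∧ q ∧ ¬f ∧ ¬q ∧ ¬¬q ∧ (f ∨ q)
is never true.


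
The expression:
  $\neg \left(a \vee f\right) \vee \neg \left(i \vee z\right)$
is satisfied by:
  {f: False, z: False, a: False, i: False}
  {i: True, f: False, z: False, a: False}
  {a: True, f: False, z: False, i: False}
  {z: True, i: False, f: False, a: False}
  {i: True, z: True, f: False, a: False}
  {f: True, i: False, z: False, a: False}
  {a: True, f: True, i: False, z: False}


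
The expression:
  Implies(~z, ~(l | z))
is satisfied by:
  {z: True, l: False}
  {l: False, z: False}
  {l: True, z: True}


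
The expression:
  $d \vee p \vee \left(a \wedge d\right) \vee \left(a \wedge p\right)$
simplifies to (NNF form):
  $d \vee p$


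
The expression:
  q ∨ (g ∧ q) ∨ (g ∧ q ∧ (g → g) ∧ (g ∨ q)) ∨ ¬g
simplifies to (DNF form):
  q ∨ ¬g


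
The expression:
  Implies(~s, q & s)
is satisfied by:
  {s: True}


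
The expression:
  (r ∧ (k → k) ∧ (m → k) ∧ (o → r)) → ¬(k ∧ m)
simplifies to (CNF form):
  ¬k ∨ ¬m ∨ ¬r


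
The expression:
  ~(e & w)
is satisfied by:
  {w: False, e: False}
  {e: True, w: False}
  {w: True, e: False}


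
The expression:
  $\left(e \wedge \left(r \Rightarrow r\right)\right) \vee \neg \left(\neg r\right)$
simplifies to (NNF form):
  $e \vee r$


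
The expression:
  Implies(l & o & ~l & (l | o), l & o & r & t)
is always true.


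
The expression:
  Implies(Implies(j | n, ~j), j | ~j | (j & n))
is always true.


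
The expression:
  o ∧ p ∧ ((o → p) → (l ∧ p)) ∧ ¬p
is never true.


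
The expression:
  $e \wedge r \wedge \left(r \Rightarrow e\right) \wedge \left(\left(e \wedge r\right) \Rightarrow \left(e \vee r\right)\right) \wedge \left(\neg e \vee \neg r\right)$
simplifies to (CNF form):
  $\text{False}$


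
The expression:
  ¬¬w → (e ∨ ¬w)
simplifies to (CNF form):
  e ∨ ¬w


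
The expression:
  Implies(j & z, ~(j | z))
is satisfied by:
  {z: False, j: False}
  {j: True, z: False}
  {z: True, j: False}


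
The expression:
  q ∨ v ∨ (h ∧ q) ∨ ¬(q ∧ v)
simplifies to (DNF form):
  True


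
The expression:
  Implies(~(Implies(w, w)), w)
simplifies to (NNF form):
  True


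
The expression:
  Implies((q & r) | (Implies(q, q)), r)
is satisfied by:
  {r: True}


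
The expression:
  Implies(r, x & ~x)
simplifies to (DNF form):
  ~r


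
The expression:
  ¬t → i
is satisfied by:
  {i: True, t: True}
  {i: True, t: False}
  {t: True, i: False}


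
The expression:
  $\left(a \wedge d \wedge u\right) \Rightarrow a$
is always true.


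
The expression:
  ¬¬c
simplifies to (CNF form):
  c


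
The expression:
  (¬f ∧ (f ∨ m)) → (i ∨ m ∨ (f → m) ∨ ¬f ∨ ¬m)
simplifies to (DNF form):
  True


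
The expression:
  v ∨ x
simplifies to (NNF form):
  v ∨ x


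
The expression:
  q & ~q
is never true.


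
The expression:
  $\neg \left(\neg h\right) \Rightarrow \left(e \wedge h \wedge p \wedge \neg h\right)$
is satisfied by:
  {h: False}


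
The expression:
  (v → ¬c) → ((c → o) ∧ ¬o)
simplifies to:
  (c ∧ v) ∨ (¬c ∧ ¬o)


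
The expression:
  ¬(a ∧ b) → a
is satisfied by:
  {a: True}


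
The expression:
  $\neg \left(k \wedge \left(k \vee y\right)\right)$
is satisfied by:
  {k: False}


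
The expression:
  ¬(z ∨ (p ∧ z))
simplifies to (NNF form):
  ¬z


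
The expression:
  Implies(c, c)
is always true.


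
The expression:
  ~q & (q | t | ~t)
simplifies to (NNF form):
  ~q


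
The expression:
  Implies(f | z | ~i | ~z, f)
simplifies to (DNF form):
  f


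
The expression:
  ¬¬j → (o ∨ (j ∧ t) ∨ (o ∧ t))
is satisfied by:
  {t: True, o: True, j: False}
  {t: True, o: False, j: False}
  {o: True, t: False, j: False}
  {t: False, o: False, j: False}
  {j: True, t: True, o: True}
  {j: True, t: True, o: False}
  {j: True, o: True, t: False}


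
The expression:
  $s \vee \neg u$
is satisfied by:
  {s: True, u: False}
  {u: False, s: False}
  {u: True, s: True}


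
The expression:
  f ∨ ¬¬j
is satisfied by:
  {f: True, j: True}
  {f: True, j: False}
  {j: True, f: False}


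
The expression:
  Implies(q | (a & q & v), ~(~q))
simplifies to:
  True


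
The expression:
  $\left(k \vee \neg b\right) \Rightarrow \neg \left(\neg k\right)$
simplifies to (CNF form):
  $b \vee k$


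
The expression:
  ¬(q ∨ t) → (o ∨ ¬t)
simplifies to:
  True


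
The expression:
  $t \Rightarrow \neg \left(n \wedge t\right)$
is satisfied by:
  {t: False, n: False}
  {n: True, t: False}
  {t: True, n: False}


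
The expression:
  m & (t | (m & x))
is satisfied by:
  {x: True, t: True, m: True}
  {x: True, m: True, t: False}
  {t: True, m: True, x: False}


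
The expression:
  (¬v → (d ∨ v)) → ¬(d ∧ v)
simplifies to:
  ¬d ∨ ¬v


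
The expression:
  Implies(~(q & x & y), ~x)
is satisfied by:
  {y: True, q: True, x: False}
  {y: True, q: False, x: False}
  {q: True, y: False, x: False}
  {y: False, q: False, x: False}
  {y: True, x: True, q: True}


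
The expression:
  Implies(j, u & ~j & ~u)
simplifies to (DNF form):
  ~j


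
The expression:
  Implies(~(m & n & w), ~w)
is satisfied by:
  {m: True, n: True, w: False}
  {m: True, n: False, w: False}
  {n: True, m: False, w: False}
  {m: False, n: False, w: False}
  {m: True, w: True, n: True}


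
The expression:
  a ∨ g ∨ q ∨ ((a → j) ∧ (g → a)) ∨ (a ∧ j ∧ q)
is always true.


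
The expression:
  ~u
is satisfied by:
  {u: False}


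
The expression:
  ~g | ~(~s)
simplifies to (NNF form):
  s | ~g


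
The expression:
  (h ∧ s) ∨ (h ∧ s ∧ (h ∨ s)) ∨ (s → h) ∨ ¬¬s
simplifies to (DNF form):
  True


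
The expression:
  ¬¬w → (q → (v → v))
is always true.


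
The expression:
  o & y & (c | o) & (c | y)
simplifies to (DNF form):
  o & y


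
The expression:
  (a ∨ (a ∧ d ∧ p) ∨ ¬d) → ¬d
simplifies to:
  ¬a ∨ ¬d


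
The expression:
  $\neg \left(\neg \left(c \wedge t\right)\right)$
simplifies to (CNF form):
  $c \wedge t$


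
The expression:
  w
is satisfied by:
  {w: True}


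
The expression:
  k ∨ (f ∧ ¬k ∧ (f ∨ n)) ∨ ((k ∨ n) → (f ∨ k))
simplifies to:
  f ∨ k ∨ ¬n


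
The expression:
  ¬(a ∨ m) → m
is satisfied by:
  {a: True, m: True}
  {a: True, m: False}
  {m: True, a: False}


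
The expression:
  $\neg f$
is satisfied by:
  {f: False}


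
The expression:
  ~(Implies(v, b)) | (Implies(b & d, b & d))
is always true.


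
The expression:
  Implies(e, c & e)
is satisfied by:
  {c: True, e: False}
  {e: False, c: False}
  {e: True, c: True}


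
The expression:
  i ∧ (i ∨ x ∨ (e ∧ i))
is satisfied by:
  {i: True}


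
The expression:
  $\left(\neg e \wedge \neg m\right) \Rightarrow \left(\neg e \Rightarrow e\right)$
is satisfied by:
  {m: True, e: True}
  {m: True, e: False}
  {e: True, m: False}


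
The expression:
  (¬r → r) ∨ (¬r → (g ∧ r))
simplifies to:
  r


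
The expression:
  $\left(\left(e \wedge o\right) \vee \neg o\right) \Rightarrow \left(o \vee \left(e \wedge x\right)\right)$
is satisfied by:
  {o: True, e: True, x: True}
  {o: True, e: True, x: False}
  {o: True, x: True, e: False}
  {o: True, x: False, e: False}
  {e: True, x: True, o: False}


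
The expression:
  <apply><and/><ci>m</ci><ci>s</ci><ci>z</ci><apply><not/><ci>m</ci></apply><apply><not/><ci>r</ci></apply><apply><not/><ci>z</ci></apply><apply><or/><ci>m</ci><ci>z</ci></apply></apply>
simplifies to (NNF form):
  <false/>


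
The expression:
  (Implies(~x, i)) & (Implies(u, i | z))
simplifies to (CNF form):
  (i | x) & (i | x | z) & (i | x | ~u) & (i | z | ~u)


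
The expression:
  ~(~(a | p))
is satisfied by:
  {a: True, p: True}
  {a: True, p: False}
  {p: True, a: False}


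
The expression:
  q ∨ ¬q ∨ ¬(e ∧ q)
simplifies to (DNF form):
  True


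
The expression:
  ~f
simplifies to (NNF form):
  ~f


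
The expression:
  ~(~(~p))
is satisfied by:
  {p: False}


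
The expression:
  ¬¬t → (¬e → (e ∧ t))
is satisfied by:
  {e: True, t: False}
  {t: False, e: False}
  {t: True, e: True}


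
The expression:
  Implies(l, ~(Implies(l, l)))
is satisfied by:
  {l: False}


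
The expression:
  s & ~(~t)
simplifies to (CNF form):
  s & t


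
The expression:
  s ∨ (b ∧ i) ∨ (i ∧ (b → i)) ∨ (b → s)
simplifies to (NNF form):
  i ∨ s ∨ ¬b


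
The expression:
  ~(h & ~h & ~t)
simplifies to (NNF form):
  True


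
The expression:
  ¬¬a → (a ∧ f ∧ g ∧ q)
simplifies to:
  (f ∧ g ∧ q) ∨ ¬a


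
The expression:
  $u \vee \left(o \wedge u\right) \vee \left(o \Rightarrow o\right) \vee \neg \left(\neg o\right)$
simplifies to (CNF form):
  $\text{True}$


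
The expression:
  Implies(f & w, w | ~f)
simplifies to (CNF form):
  True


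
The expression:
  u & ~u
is never true.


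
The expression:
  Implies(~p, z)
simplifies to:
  p | z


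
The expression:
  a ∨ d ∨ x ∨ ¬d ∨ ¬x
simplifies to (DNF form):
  True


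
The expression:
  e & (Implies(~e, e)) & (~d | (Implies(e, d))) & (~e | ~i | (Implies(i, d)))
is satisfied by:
  {e: True, d: True, i: False}
  {e: True, d: False, i: False}
  {e: True, i: True, d: True}


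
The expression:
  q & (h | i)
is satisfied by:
  {i: True, h: True, q: True}
  {i: True, q: True, h: False}
  {h: True, q: True, i: False}


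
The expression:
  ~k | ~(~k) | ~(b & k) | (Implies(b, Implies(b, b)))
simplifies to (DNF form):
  True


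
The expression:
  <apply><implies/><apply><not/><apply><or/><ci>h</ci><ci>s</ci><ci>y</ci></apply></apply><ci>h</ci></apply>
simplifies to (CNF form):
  <apply><or/><ci>h</ci><ci>s</ci><ci>y</ci></apply>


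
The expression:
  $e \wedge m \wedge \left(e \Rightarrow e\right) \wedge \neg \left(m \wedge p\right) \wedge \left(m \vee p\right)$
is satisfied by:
  {m: True, e: True, p: False}


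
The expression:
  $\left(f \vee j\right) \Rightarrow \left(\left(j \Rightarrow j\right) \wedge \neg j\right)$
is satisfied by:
  {j: False}


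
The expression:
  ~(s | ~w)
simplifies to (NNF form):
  w & ~s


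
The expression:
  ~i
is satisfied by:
  {i: False}


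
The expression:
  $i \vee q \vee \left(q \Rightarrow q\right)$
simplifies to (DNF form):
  $\text{True}$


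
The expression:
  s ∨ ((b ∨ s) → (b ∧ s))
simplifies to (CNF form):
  s ∨ ¬b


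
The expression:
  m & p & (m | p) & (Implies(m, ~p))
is never true.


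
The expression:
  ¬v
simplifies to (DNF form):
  ¬v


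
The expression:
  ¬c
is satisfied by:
  {c: False}


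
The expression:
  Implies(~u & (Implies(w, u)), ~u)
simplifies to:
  True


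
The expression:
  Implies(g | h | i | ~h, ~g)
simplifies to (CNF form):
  ~g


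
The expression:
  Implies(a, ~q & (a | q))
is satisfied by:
  {q: False, a: False}
  {a: True, q: False}
  {q: True, a: False}


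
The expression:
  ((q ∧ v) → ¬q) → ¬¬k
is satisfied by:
  {k: True, q: True, v: True}
  {k: True, q: True, v: False}
  {k: True, v: True, q: False}
  {k: True, v: False, q: False}
  {q: True, v: True, k: False}


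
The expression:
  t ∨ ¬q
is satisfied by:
  {t: True, q: False}
  {q: False, t: False}
  {q: True, t: True}


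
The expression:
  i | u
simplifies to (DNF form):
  i | u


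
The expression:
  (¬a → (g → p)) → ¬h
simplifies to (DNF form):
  (g ∧ ¬a ∧ ¬p) ∨ ¬h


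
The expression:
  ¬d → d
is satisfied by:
  {d: True}


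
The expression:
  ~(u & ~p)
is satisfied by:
  {p: True, u: False}
  {u: False, p: False}
  {u: True, p: True}


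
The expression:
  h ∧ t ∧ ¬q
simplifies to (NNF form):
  h ∧ t ∧ ¬q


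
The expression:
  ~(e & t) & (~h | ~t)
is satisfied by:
  {h: False, t: False, e: False}
  {e: True, h: False, t: False}
  {h: True, e: False, t: False}
  {e: True, h: True, t: False}
  {t: True, e: False, h: False}


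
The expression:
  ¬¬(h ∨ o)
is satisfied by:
  {o: True, h: True}
  {o: True, h: False}
  {h: True, o: False}


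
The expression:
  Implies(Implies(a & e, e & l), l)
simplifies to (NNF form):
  l | (a & e)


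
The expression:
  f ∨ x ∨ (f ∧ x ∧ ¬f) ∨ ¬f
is always true.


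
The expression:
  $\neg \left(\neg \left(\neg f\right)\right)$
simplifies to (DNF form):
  $\neg f$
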